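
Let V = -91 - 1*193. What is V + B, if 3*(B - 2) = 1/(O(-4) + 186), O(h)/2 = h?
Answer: -150587/534 ≈ -282.00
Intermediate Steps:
O(h) = 2*h
V = -284 (V = -91 - 193 = -284)
B = 1069/534 (B = 2 + 1/(3*(2*(-4) + 186)) = 2 + 1/(3*(-8 + 186)) = 2 + (⅓)/178 = 2 + (⅓)*(1/178) = 2 + 1/534 = 1069/534 ≈ 2.0019)
V + B = -284 + 1069/534 = -150587/534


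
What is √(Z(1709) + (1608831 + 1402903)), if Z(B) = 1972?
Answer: √3013706 ≈ 1736.0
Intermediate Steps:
√(Z(1709) + (1608831 + 1402903)) = √(1972 + (1608831 + 1402903)) = √(1972 + 3011734) = √3013706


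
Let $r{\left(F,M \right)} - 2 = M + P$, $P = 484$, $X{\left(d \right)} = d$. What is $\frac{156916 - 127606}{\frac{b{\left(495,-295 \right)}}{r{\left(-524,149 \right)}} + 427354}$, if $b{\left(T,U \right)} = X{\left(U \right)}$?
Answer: $\frac{3722370}{54273899} \approx 0.068585$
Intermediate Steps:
$b{\left(T,U \right)} = U$
$r{\left(F,M \right)} = 486 + M$ ($r{\left(F,M \right)} = 2 + \left(M + 484\right) = 2 + \left(484 + M\right) = 486 + M$)
$\frac{156916 - 127606}{\frac{b{\left(495,-295 \right)}}{r{\left(-524,149 \right)}} + 427354} = \frac{156916 - 127606}{- \frac{295}{486 + 149} + 427354} = \frac{29310}{- \frac{295}{635} + 427354} = \frac{29310}{\left(-295\right) \frac{1}{635} + 427354} = \frac{29310}{- \frac{59}{127} + 427354} = \frac{29310}{\frac{54273899}{127}} = 29310 \cdot \frac{127}{54273899} = \frac{3722370}{54273899}$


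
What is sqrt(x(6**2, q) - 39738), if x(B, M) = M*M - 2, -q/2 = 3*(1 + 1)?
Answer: 2*I*sqrt(9899) ≈ 198.99*I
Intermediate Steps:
q = -12 (q = -6*(1 + 1) = -6*2 = -2*6 = -12)
x(B, M) = -2 + M**2 (x(B, M) = M**2 - 2 = -2 + M**2)
sqrt(x(6**2, q) - 39738) = sqrt((-2 + (-12)**2) - 39738) = sqrt((-2 + 144) - 39738) = sqrt(142 - 39738) = sqrt(-39596) = 2*I*sqrt(9899)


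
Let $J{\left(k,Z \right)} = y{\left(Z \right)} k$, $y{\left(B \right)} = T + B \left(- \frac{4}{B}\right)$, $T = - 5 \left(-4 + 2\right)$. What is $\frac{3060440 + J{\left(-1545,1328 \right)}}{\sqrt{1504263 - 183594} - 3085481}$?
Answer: $- \frac{672451933055}{680013691478} - \frac{4576755 \sqrt{146741}}{4760095840346} \approx -0.98925$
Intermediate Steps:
$T = 10$ ($T = \left(-5\right) \left(-2\right) = 10$)
$y{\left(B \right)} = 6$ ($y{\left(B \right)} = 10 + B \left(- \frac{4}{B}\right) = 10 - 4 = 6$)
$J{\left(k,Z \right)} = 6 k$
$\frac{3060440 + J{\left(-1545,1328 \right)}}{\sqrt{1504263 - 183594} - 3085481} = \frac{3060440 + 6 \left(-1545\right)}{\sqrt{1504263 - 183594} - 3085481} = \frac{3060440 - 9270}{\sqrt{1320669} - 3085481} = \frac{3051170}{3 \sqrt{146741} - 3085481} = \frac{3051170}{-3085481 + 3 \sqrt{146741}}$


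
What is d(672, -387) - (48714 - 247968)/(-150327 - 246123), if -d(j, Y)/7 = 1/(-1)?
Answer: 429316/66075 ≈ 6.4974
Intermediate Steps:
d(j, Y) = 7 (d(j, Y) = -7/(-1) = -7*(-1) = 7)
d(672, -387) - (48714 - 247968)/(-150327 - 246123) = 7 - (48714 - 247968)/(-150327 - 246123) = 7 - (-199254)/(-396450) = 7 - (-199254)*(-1)/396450 = 7 - 1*33209/66075 = 7 - 33209/66075 = 429316/66075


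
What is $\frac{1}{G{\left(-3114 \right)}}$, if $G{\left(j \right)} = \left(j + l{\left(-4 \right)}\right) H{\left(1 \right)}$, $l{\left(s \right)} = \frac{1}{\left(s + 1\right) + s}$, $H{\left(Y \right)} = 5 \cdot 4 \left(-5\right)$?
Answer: $\frac{7}{2179900} \approx 3.2112 \cdot 10^{-6}$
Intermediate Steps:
$H{\left(Y \right)} = -100$ ($H{\left(Y \right)} = 20 \left(-5\right) = -100$)
$l{\left(s \right)} = \frac{1}{1 + 2 s}$ ($l{\left(s \right)} = \frac{1}{\left(1 + s\right) + s} = \frac{1}{1 + 2 s}$)
$G{\left(j \right)} = \frac{100}{7} - 100 j$ ($G{\left(j \right)} = \left(j + \frac{1}{1 + 2 \left(-4\right)}\right) \left(-100\right) = \left(j + \frac{1}{1 - 8}\right) \left(-100\right) = \left(j + \frac{1}{-7}\right) \left(-100\right) = \left(j - \frac{1}{7}\right) \left(-100\right) = \left(- \frac{1}{7} + j\right) \left(-100\right) = \frac{100}{7} - 100 j$)
$\frac{1}{G{\left(-3114 \right)}} = \frac{1}{\frac{100}{7} - -311400} = \frac{1}{\frac{100}{7} + 311400} = \frac{1}{\frac{2179900}{7}} = \frac{7}{2179900}$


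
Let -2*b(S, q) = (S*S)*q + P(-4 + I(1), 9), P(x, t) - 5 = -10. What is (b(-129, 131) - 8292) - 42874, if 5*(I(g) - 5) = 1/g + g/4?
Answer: -1141149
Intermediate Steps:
I(g) = 5 + 1/(5*g) + g/20 (I(g) = 5 + (1/g + g/4)/5 = 5 + (1/(5*g) + g/20) = 5 + 1/(5*g) + g/20)
P(x, t) = -5 (P(x, t) = 5 - 10 = -5)
b(S, q) = 5/2 - q*S²/2 (b(S, q) = -((S*S)*q - 5)/2 = -(S²*q - 5)/2 = -(q*S² - 5)/2 = -(-5 + q*S²)/2 = 5/2 - q*S²/2)
(b(-129, 131) - 8292) - 42874 = ((5/2 - ½*131*(-129)²) - 8292) - 42874 = ((5/2 - ½*131*16641) - 8292) - 42874 = ((5/2 - 2179971/2) - 8292) - 42874 = (-1089983 - 8292) - 42874 = -1098275 - 42874 = -1141149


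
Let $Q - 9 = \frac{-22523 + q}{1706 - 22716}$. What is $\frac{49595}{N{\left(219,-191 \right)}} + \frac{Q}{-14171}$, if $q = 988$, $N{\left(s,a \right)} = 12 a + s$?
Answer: $- \frac{2953298075615}{123439981566} \approx -23.925$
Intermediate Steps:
$N{\left(s,a \right)} = s + 12 a$
$Q = \frac{42125}{4202}$ ($Q = 9 + \frac{-22523 + 988}{1706 - 22716} = 9 - \frac{21535}{-21010} = 9 - - \frac{4307}{4202} = 9 + \frac{4307}{4202} = \frac{42125}{4202} \approx 10.025$)
$\frac{49595}{N{\left(219,-191 \right)}} + \frac{Q}{-14171} = \frac{49595}{219 + 12 \left(-191\right)} + \frac{42125}{4202 \left(-14171\right)} = \frac{49595}{219 - 2292} + \frac{42125}{4202} \left(- \frac{1}{14171}\right) = \frac{49595}{-2073} - \frac{42125}{59546542} = 49595 \left(- \frac{1}{2073}\right) - \frac{42125}{59546542} = - \frac{49595}{2073} - \frac{42125}{59546542} = - \frac{2953298075615}{123439981566}$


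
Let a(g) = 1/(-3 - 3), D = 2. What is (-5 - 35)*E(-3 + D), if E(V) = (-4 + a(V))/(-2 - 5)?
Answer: -500/21 ≈ -23.810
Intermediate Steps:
a(g) = -⅙ (a(g) = 1/(-6) = -⅙)
E(V) = 25/42 (E(V) = (-4 - ⅙)/(-2 - 5) = -25/6/(-7) = -25/6*(-⅐) = 25/42)
(-5 - 35)*E(-3 + D) = (-5 - 35)*(25/42) = -40*25/42 = -500/21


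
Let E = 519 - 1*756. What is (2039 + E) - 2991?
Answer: -1189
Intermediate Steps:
E = -237 (E = 519 - 756 = -237)
(2039 + E) - 2991 = (2039 - 237) - 2991 = 1802 - 2991 = -1189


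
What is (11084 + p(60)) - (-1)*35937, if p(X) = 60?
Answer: 47081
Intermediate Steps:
(11084 + p(60)) - (-1)*35937 = (11084 + 60) - (-1)*35937 = 11144 - 1*(-35937) = 11144 + 35937 = 47081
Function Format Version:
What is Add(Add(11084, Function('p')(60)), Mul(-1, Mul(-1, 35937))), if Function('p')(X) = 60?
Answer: 47081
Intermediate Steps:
Add(Add(11084, Function('p')(60)), Mul(-1, Mul(-1, 35937))) = Add(Add(11084, 60), Mul(-1, Mul(-1, 35937))) = Add(11144, Mul(-1, -35937)) = Add(11144, 35937) = 47081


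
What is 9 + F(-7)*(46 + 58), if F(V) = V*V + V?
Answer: 4377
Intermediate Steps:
F(V) = V + V**2 (F(V) = V**2 + V = V + V**2)
9 + F(-7)*(46 + 58) = 9 + (-7*(1 - 7))*(46 + 58) = 9 - 7*(-6)*104 = 9 + 42*104 = 9 + 4368 = 4377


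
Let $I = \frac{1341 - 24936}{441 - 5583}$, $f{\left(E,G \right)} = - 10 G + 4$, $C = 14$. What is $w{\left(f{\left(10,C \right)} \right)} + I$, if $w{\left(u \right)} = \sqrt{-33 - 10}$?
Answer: $\frac{7865}{1714} + i \sqrt{43} \approx 4.5887 + 6.5574 i$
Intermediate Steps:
$f{\left(E,G \right)} = 4 - 10 G$
$w{\left(u \right)} = i \sqrt{43}$ ($w{\left(u \right)} = \sqrt{-43} = i \sqrt{43}$)
$I = \frac{7865}{1714}$ ($I = - \frac{23595}{-5142} = \left(-23595\right) \left(- \frac{1}{5142}\right) = \frac{7865}{1714} \approx 4.5887$)
$w{\left(f{\left(10,C \right)} \right)} + I = i \sqrt{43} + \frac{7865}{1714} = \frac{7865}{1714} + i \sqrt{43}$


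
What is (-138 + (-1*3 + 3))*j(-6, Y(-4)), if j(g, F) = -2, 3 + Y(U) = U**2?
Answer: 276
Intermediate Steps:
Y(U) = -3 + U**2
(-138 + (-1*3 + 3))*j(-6, Y(-4)) = (-138 + (-1*3 + 3))*(-2) = (-138 + (-3 + 3))*(-2) = (-138 + 0)*(-2) = -138*(-2) = 276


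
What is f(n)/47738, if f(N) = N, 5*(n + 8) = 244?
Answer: 102/119345 ≈ 0.00085467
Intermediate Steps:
n = 204/5 (n = -8 + (1/5)*244 = -8 + 244/5 = 204/5 ≈ 40.800)
f(n)/47738 = (204/5)/47738 = (204/5)*(1/47738) = 102/119345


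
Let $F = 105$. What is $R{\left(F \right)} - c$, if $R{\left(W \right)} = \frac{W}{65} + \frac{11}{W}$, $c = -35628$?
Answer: $\frac{48634568}{1365} \approx 35630.0$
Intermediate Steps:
$R{\left(W \right)} = \frac{11}{W} + \frac{W}{65}$ ($R{\left(W \right)} = W \frac{1}{65} + \frac{11}{W} = \frac{W}{65} + \frac{11}{W} = \frac{11}{W} + \frac{W}{65}$)
$R{\left(F \right)} - c = \left(\frac{11}{105} + \frac{1}{65} \cdot 105\right) - -35628 = \left(11 \cdot \frac{1}{105} + \frac{21}{13}\right) + 35628 = \left(\frac{11}{105} + \frac{21}{13}\right) + 35628 = \frac{2348}{1365} + 35628 = \frac{48634568}{1365}$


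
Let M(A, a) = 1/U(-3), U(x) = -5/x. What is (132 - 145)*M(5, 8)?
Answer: -39/5 ≈ -7.8000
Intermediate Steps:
M(A, a) = ⅗ (M(A, a) = 1/(-5/(-3)) = 1/(-5*(-⅓)) = 1/(5/3) = ⅗)
(132 - 145)*M(5, 8) = (132 - 145)*(⅗) = -13*⅗ = -39/5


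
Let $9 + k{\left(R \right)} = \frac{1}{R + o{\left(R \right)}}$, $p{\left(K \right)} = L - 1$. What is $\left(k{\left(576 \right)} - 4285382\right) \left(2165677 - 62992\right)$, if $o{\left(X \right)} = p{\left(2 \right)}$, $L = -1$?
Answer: $- \frac{126151583196405}{14} \approx -9.0108 \cdot 10^{12}$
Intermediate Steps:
$p{\left(K \right)} = -2$ ($p{\left(K \right)} = -1 - 1 = -2$)
$o{\left(X \right)} = -2$
$k{\left(R \right)} = -9 + \frac{1}{-2 + R}$ ($k{\left(R \right)} = -9 + \frac{1}{R - 2} = -9 + \frac{1}{-2 + R}$)
$\left(k{\left(576 \right)} - 4285382\right) \left(2165677 - 62992\right) = \left(\frac{19 - 5184}{-2 + 576} - 4285382\right) \left(2165677 - 62992\right) = \left(\frac{19 - 5184}{574} - 4285382\right) 2102685 = \left(\frac{1}{574} \left(-5165\right) - 4285382\right) 2102685 = \left(- \frac{5165}{574} - 4285382\right) 2102685 = \left(- \frac{2459814433}{574}\right) 2102685 = - \frac{126151583196405}{14}$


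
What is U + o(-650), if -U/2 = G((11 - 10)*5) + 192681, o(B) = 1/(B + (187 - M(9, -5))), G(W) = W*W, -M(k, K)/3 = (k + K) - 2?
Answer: -176133285/457 ≈ -3.8541e+5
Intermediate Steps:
M(k, K) = 6 - 3*K - 3*k (M(k, K) = -3*((k + K) - 2) = -3*((K + k) - 2) = -3*(-2 + K + k) = 6 - 3*K - 3*k)
G(W) = W**2
o(B) = 1/(193 + B) (o(B) = 1/(B + (187 - (6 - 3*(-5) - 3*9))) = 1/(B + (187 - (6 + 15 - 27))) = 1/(B + (187 - 1*(-6))) = 1/(B + (187 + 6)) = 1/(B + 193) = 1/(193 + B))
U = -385412 (U = -2*(((11 - 10)*5)**2 + 192681) = -2*((1*5)**2 + 192681) = -2*(5**2 + 192681) = -2*(25 + 192681) = -2*192706 = -385412)
U + o(-650) = -385412 + 1/(193 - 650) = -385412 + 1/(-457) = -385412 - 1/457 = -176133285/457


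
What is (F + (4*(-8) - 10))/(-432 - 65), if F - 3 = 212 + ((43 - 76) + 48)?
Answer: -188/497 ≈ -0.37827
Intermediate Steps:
F = 230 (F = 3 + (212 + ((43 - 76) + 48)) = 3 + (212 + (-33 + 48)) = 3 + (212 + 15) = 3 + 227 = 230)
(F + (4*(-8) - 10))/(-432 - 65) = (230 + (4*(-8) - 10))/(-432 - 65) = (230 + (-32 - 10))/(-497) = (230 - 42)*(-1/497) = 188*(-1/497) = -188/497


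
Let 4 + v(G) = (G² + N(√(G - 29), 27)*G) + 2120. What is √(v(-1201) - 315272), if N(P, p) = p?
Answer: √1096818 ≈ 1047.3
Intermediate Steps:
v(G) = 2116 + G² + 27*G (v(G) = -4 + ((G² + 27*G) + 2120) = -4 + (2120 + G² + 27*G) = 2116 + G² + 27*G)
√(v(-1201) - 315272) = √((2116 + (-1201)² + 27*(-1201)) - 315272) = √((2116 + 1442401 - 32427) - 315272) = √(1412090 - 315272) = √1096818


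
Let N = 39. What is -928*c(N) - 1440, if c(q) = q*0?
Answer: -1440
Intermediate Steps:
c(q) = 0
-928*c(N) - 1440 = -928*0 - 1440 = 0 - 1440 = -1440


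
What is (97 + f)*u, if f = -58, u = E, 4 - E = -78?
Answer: 3198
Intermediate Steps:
E = 82 (E = 4 - 1*(-78) = 4 + 78 = 82)
u = 82
(97 + f)*u = (97 - 58)*82 = 39*82 = 3198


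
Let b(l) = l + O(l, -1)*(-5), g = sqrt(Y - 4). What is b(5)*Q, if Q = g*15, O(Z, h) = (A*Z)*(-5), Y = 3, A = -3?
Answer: -5550*I ≈ -5550.0*I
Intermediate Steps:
g = I (g = sqrt(3 - 4) = sqrt(-1) = I ≈ 1.0*I)
O(Z, h) = 15*Z (O(Z, h) = -3*Z*(-5) = 15*Z)
b(l) = -74*l (b(l) = l + (15*l)*(-5) = l - 75*l = -74*l)
Q = 15*I (Q = I*15 = 15*I ≈ 15.0*I)
b(5)*Q = (-74*5)*(15*I) = -5550*I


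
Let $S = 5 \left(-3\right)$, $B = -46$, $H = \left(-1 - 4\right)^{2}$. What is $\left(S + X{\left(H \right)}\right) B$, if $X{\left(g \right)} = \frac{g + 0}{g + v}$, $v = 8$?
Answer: $\frac{21620}{33} \approx 655.15$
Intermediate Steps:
$H = 25$ ($H = \left(-5\right)^{2} = 25$)
$S = -15$
$X{\left(g \right)} = \frac{g}{8 + g}$ ($X{\left(g \right)} = \frac{g + 0}{g + 8} = \frac{g}{8 + g}$)
$\left(S + X{\left(H \right)}\right) B = \left(-15 + \frac{25}{8 + 25}\right) \left(-46\right) = \left(-15 + \frac{25}{33}\right) \left(-46\right) = \left(- \frac{470}{33}\right) \left(-46\right) = \frac{21620}{33}$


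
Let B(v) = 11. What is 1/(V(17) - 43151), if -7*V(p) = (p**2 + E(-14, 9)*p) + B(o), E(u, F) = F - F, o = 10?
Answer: -7/302357 ≈ -2.3151e-5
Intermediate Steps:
E(u, F) = 0
V(p) = -11/7 - p**2/7 (V(p) = -((p**2 + 0*p) + 11)/7 = -((p**2 + 0) + 11)/7 = -(p**2 + 11)/7 = -(11 + p**2)/7 = -11/7 - p**2/7)
1/(V(17) - 43151) = 1/((-11/7 - 1/7*17**2) - 43151) = 1/((-11/7 - 1/7*289) - 43151) = 1/((-11/7 - 289/7) - 43151) = 1/(-300/7 - 43151) = 1/(-302357/7) = -7/302357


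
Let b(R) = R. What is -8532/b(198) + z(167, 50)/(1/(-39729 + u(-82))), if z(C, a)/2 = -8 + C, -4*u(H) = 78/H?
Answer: -11395678101/902 ≈ -1.2634e+7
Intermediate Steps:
u(H) = -39/(2*H)
z(C, a) = -16 + 2*C (z(C, a) = 2*(-8 + C) = -16 + 2*C)
-8532/b(198) + z(167, 50)/(1/(-39729 + u(-82))) = -8532/198 + (-16 + 2*167)/(1/(-39729 - 39/2/(-82))) = -8532*1/198 + (-16 + 334)/(1/(-39729 - 39/2*(-1/82))) = -474/11 + 318/(1/(-39729 + 39/164)) = -474/11 + 318/(1/(-6515517/164)) = -474/11 + 318/(-164/6515517) = -474/11 + 318*(-6515517/164) = -474/11 - 1035967203/82 = -11395678101/902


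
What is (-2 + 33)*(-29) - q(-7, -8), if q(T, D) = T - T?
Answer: -899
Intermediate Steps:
q(T, D) = 0
(-2 + 33)*(-29) - q(-7, -8) = (-2 + 33)*(-29) - 1*0 = 31*(-29) + 0 = -899 + 0 = -899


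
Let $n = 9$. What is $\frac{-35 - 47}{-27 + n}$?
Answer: $\frac{41}{9} \approx 4.5556$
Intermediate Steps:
$\frac{-35 - 47}{-27 + n} = \frac{-35 - 47}{-27 + 9} = - \frac{82}{-18} = \left(-82\right) \left(- \frac{1}{18}\right) = \frac{41}{9}$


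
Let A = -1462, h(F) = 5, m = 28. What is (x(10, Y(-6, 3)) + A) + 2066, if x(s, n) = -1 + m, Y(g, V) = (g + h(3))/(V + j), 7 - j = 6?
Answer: 631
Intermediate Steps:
j = 1 (j = 7 - 1*6 = 7 - 6 = 1)
Y(g, V) = (5 + g)/(1 + V) (Y(g, V) = (g + 5)/(V + 1) = (5 + g)/(1 + V))
x(s, n) = 27 (x(s, n) = -1 + 28 = 27)
(x(10, Y(-6, 3)) + A) + 2066 = (27 - 1462) + 2066 = -1435 + 2066 = 631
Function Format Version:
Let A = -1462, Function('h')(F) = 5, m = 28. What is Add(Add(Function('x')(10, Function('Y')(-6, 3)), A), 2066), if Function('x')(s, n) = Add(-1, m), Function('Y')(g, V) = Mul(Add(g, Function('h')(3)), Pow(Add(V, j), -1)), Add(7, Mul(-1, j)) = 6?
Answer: 631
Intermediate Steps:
j = 1 (j = Add(7, Mul(-1, 6)) = Add(7, -6) = 1)
Function('Y')(g, V) = Mul(Pow(Add(1, V), -1), Add(5, g)) (Function('Y')(g, V) = Mul(Add(g, 5), Pow(Add(V, 1), -1)) = Mul(Add(5, g), Pow(Add(1, V), -1)) = Mul(Pow(Add(1, V), -1), Add(5, g)))
Function('x')(s, n) = 27 (Function('x')(s, n) = Add(-1, 28) = 27)
Add(Add(Function('x')(10, Function('Y')(-6, 3)), A), 2066) = Add(Add(27, -1462), 2066) = Add(-1435, 2066) = 631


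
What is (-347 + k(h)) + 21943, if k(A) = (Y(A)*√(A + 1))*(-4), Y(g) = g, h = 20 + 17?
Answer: 21596 - 148*√38 ≈ 20684.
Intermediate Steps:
h = 37
k(A) = -4*A*√(1 + A) (k(A) = (A*√(A + 1))*(-4) = (A*√(1 + A))*(-4) = -4*A*√(1 + A))
(-347 + k(h)) + 21943 = (-347 - 4*37*√(1 + 37)) + 21943 = (-347 - 4*37*√38) + 21943 = (-347 - 148*√38) + 21943 = 21596 - 148*√38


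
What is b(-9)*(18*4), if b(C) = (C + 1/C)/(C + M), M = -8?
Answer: 656/17 ≈ 38.588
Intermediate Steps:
b(C) = (C + 1/C)/(-8 + C) (b(C) = (C + 1/C)/(C - 8) = (C + 1/C)/(-8 + C))
b(-9)*(18*4) = ((1 + (-9)**2)/((-9)*(-8 - 9)))*(18*4) = -1/9*(1 + 81)/(-17)*72 = -1/9*(-1/17)*82*72 = (82/153)*72 = 656/17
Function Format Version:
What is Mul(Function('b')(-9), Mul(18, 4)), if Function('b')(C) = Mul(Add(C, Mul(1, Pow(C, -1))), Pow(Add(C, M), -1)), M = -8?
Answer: Rational(656, 17) ≈ 38.588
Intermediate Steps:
Function('b')(C) = Mul(Pow(Add(-8, C), -1), Add(C, Pow(C, -1))) (Function('b')(C) = Mul(Add(C, Mul(1, Pow(C, -1))), Pow(Add(C, -8), -1)) = Mul(Add(C, Pow(C, -1)), Pow(Add(-8, C), -1)) = Mul(Pow(Add(-8, C), -1), Add(C, Pow(C, -1))))
Mul(Function('b')(-9), Mul(18, 4)) = Mul(Mul(Pow(-9, -1), Pow(Add(-8, -9), -1), Add(1, Pow(-9, 2))), Mul(18, 4)) = Mul(Mul(Rational(-1, 9), Pow(-17, -1), Add(1, 81)), 72) = Mul(Mul(Rational(-1, 9), Rational(-1, 17), 82), 72) = Mul(Rational(82, 153), 72) = Rational(656, 17)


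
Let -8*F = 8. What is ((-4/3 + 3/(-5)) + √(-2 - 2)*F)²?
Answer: -59/225 + 116*I/15 ≈ -0.26222 + 7.7333*I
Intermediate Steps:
F = -1 (F = -⅛*8 = -1)
((-4/3 + 3/(-5)) + √(-2 - 2)*F)² = ((-4/3 + 3/(-5)) + √(-2 - 2)*(-1))² = ((-4*⅓ + 3*(-⅕)) + √(-4)*(-1))² = ((-4/3 - ⅗) + (2*I)*(-1))² = (-29/15 - 2*I)²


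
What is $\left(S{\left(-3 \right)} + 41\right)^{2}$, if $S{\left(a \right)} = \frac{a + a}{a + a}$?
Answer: $1764$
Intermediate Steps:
$S{\left(a \right)} = 1$ ($S{\left(a \right)} = \frac{2 a}{2 a} = 2 a \frac{1}{2 a} = 1$)
$\left(S{\left(-3 \right)} + 41\right)^{2} = \left(1 + 41\right)^{2} = 42^{2} = 1764$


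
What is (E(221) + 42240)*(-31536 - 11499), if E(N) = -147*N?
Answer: -419720355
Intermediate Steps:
(E(221) + 42240)*(-31536 - 11499) = (-147*221 + 42240)*(-31536 - 11499) = (-32487 + 42240)*(-43035) = 9753*(-43035) = -419720355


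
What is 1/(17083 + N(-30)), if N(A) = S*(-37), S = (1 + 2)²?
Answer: 1/16750 ≈ 5.9702e-5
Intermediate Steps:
S = 9 (S = 3² = 9)
N(A) = -333 (N(A) = 9*(-37) = -333)
1/(17083 + N(-30)) = 1/(17083 - 333) = 1/16750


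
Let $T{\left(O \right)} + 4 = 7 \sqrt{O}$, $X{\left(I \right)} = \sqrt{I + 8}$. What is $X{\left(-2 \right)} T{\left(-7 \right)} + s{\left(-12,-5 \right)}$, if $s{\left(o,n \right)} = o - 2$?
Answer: $-14 - \sqrt{6} \left(4 - 7 i \sqrt{7}\right) \approx -23.798 + 45.365 i$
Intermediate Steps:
$X{\left(I \right)} = \sqrt{8 + I}$
$T{\left(O \right)} = -4 + 7 \sqrt{O}$
$s{\left(o,n \right)} = -2 + o$ ($s{\left(o,n \right)} = o - 2 = -2 + o$)
$X{\left(-2 \right)} T{\left(-7 \right)} + s{\left(-12,-5 \right)} = \sqrt{8 - 2} \left(-4 + 7 \sqrt{-7}\right) - 14 = \sqrt{6} \left(-4 + 7 i \sqrt{7}\right) - 14 = -14 + \sqrt{6} \left(-4 + 7 i \sqrt{7}\right)$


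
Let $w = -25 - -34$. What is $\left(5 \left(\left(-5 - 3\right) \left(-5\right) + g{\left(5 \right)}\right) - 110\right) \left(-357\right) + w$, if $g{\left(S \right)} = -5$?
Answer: $-23196$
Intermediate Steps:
$w = 9$ ($w = -25 + 34 = 9$)
$\left(5 \left(\left(-5 - 3\right) \left(-5\right) + g{\left(5 \right)}\right) - 110\right) \left(-357\right) + w = \left(5 \left(\left(-5 - 3\right) \left(-5\right) - 5\right) - 110\right) \left(-357\right) + 9 = \left(5 \left(\left(-8\right) \left(-5\right) - 5\right) - 110\right) \left(-357\right) + 9 = \left(5 \left(40 - 5\right) - 110\right) \left(-357\right) + 9 = \left(5 \cdot 35 - 110\right) \left(-357\right) + 9 = \left(175 - 110\right) \left(-357\right) + 9 = 65 \left(-357\right) + 9 = -23205 + 9 = -23196$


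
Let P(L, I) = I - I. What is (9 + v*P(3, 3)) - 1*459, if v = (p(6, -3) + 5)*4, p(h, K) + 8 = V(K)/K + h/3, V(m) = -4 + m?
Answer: -450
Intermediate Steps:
P(L, I) = 0
p(h, K) = -8 + h/3 + (-4 + K)/K (p(h, K) = -8 + ((-4 + K)/K + h/3) = -8 + (h/3 + (-4 + K)/K) = -8 + h/3 + (-4 + K)/K)
v = 16/3 (v = ((-7 - 4/(-3) + (⅓)*6) + 5)*4 = ((-7 - 4*(-⅓) + 2) + 5)*4 = ((-7 + 4/3 + 2) + 5)*4 = (-11/3 + 5)*4 = (4/3)*4 = 16/3 ≈ 5.3333)
(9 + v*P(3, 3)) - 1*459 = (9 + (16/3)*0) - 1*459 = (9 + 0) - 459 = 9 - 459 = -450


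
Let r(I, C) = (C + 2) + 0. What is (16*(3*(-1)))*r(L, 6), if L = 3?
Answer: -384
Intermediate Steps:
r(I, C) = 2 + C (r(I, C) = (2 + C) + 0 = 2 + C)
(16*(3*(-1)))*r(L, 6) = (16*(3*(-1)))*(2 + 6) = (16*(-3))*8 = -48*8 = -384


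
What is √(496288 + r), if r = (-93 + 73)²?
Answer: 4*√31043 ≈ 704.76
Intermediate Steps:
r = 400 (r = (-20)² = 400)
√(496288 + r) = √(496288 + 400) = √496688 = 4*√31043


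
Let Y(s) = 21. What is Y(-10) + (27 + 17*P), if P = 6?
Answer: 150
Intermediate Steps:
Y(-10) + (27 + 17*P) = 21 + (27 + 17*6) = 21 + (27 + 102) = 21 + 129 = 150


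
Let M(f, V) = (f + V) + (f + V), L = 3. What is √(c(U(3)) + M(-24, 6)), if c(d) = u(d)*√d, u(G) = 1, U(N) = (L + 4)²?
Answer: I*√29 ≈ 5.3852*I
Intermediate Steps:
U(N) = 49 (U(N) = (3 + 4)² = 7² = 49)
M(f, V) = 2*V + 2*f (M(f, V) = (V + f) + (V + f) = 2*V + 2*f)
c(d) = √d (c(d) = 1*√d = √d)
√(c(U(3)) + M(-24, 6)) = √(√49 + (2*6 + 2*(-24))) = √(7 + (12 - 48)) = √(7 - 36) = √(-29) = I*√29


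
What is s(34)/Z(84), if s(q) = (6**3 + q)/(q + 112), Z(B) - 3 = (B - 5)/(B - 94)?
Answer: -1250/3577 ≈ -0.34945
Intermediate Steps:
Z(B) = 3 + (-5 + B)/(-94 + B) (Z(B) = 3 + (B - 5)/(B - 94) = 3 + (-5 + B)/(-94 + B))
s(q) = (216 + q)/(112 + q)
s(34)/Z(84) = ((216 + 34)/(112 + 34))/(((-287 + 4*84)/(-94 + 84))) = (250/146)/(((-287 + 336)/(-10))) = ((1/146)*250)/((-1/10*49)) = 125/(73*(-49/10)) = (125/73)*(-10/49) = -1250/3577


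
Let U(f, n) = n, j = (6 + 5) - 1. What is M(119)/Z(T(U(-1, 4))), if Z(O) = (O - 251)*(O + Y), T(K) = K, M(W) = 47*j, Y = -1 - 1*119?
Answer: 235/14326 ≈ 0.016404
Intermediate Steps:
j = 10 (j = 11 - 1 = 10)
Y = -120 (Y = -1 - 119 = -120)
M(W) = 470 (M(W) = 47*10 = 470)
Z(O) = (-251 + O)*(-120 + O) (Z(O) = (O - 251)*(O - 120) = (-251 + O)*(-120 + O))
M(119)/Z(T(U(-1, 4))) = 470/(30120 + 4² - 371*4) = 470/(30120 + 16 - 1484) = 470/28652 = 470*(1/28652) = 235/14326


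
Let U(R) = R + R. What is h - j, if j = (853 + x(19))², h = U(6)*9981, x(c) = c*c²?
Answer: -59355172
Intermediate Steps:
x(c) = c³
U(R) = 2*R
h = 119772 (h = (2*6)*9981 = 12*9981 = 119772)
j = 59474944 (j = (853 + 19³)² = (853 + 6859)² = 7712² = 59474944)
h - j = 119772 - 1*59474944 = 119772 - 59474944 = -59355172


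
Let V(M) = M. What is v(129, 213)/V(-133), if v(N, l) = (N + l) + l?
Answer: -555/133 ≈ -4.1729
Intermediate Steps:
v(N, l) = N + 2*l
v(129, 213)/V(-133) = (129 + 2*213)/(-133) = (129 + 426)*(-1/133) = 555*(-1/133) = -555/133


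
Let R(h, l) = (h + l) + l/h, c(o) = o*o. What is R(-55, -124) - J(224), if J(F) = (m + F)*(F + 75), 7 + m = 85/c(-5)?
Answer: -3634199/55 ≈ -66076.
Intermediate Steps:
c(o) = o**2
R(h, l) = h + l + l/h
m = -18/5 (m = -7 + 85/((-5)**2) = -7 + 85/25 = -7 + 85*(1/25) = -7 + 17/5 = -18/5 ≈ -3.6000)
J(F) = (75 + F)*(-18/5 + F) (J(F) = (-18/5 + F)*(F + 75) = (-18/5 + F)*(75 + F) = (75 + F)*(-18/5 + F))
R(-55, -124) - J(224) = (-55 - 124 - 124/(-55)) - (-270 + 224**2 + (357/5)*224) = (-55 - 124 - 124*(-1/55)) - (-270 + 50176 + 79968/5) = (-55 - 124 + 124/55) - 1*329498/5 = -9721/55 - 329498/5 = -3634199/55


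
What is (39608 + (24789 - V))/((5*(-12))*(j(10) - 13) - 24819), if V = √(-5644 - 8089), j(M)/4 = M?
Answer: -64397/26439 + I*√13733/26439 ≈ -2.4357 + 0.0044324*I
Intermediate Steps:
j(M) = 4*M
V = I*√13733 (V = √(-13733) = I*√13733 ≈ 117.19*I)
(39608 + (24789 - V))/((5*(-12))*(j(10) - 13) - 24819) = (39608 + (24789 - I*√13733))/((5*(-12))*(4*10 - 13) - 24819) = (39608 + (24789 - I*√13733))/(-60*(40 - 13) - 24819) = (64397 - I*√13733)/(-60*27 - 24819) = (64397 - I*√13733)/(-1620 - 24819) = (64397 - I*√13733)/(-26439) = (64397 - I*√13733)*(-1/26439) = -64397/26439 + I*√13733/26439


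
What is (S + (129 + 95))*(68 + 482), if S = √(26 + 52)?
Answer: 123200 + 550*√78 ≈ 1.2806e+5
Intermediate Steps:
S = √78 ≈ 8.8318
(S + (129 + 95))*(68 + 482) = (√78 + (129 + 95))*(68 + 482) = (√78 + 224)*550 = (224 + √78)*550 = 123200 + 550*√78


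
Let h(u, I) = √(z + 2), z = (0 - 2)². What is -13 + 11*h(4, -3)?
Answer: -13 + 11*√6 ≈ 13.944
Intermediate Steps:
z = 4 (z = (-2)² = 4)
h(u, I) = √6 (h(u, I) = √(4 + 2) = √6)
-13 + 11*h(4, -3) = -13 + 11*√6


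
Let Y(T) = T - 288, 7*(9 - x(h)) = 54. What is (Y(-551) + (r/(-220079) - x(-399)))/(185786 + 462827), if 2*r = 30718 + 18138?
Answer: -1294675674/999222702989 ≈ -0.0012957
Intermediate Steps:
x(h) = 9/7 (x(h) = 9 - 1/7*54 = 9 - 54/7 = 9/7)
r = 24428 (r = (30718 + 18138)/2 = (1/2)*48856 = 24428)
Y(T) = -288 + T
(Y(-551) + (r/(-220079) - x(-399)))/(185786 + 462827) = ((-288 - 551) + (24428/(-220079) - 1*9/7))/(185786 + 462827) = (-839 + (24428*(-1/220079) - 9/7))/648613 = (-839 + (-24428/220079 - 9/7))*(1/648613) = (-839 - 2151707/1540553)*(1/648613) = -1294675674/1540553*1/648613 = -1294675674/999222702989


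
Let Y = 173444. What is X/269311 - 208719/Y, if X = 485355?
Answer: 27971590011/46710377084 ≈ 0.59883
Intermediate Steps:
X/269311 - 208719/Y = 485355/269311 - 208719/173444 = 27971590011/46710377084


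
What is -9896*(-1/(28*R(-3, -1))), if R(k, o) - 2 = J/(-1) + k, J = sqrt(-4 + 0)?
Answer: -2474/35 + 4948*I/35 ≈ -70.686 + 141.37*I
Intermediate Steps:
J = 2*I (J = sqrt(-4) = 2*I ≈ 2.0*I)
R(k, o) = 2 + k - 2*I (R(k, o) = 2 + ((2*I)/(-1) + k) = 2 + ((2*I)*(-1) + k) = 2 + (-2*I + k) = 2 + (k - 2*I) = 2 + k - 2*I)
-9896*(-1/(28*R(-3, -1))) = -9896*(-1/(28*(2 - 3 - 2*I))) = -(2474/35 - 4948*I/35) = -9896*(28 - 56*I)/3920 = -1237*(28 - 56*I)/490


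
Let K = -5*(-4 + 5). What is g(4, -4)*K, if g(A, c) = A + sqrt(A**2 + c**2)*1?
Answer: -20 - 20*sqrt(2) ≈ -48.284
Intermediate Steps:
K = -5 (K = -5*1 = -5)
g(A, c) = A + sqrt(A**2 + c**2)
g(4, -4)*K = (4 + sqrt(4**2 + (-4)**2))*(-5) = (4 + sqrt(16 + 16))*(-5) = (4 + sqrt(32))*(-5) = (4 + 4*sqrt(2))*(-5) = -20 - 20*sqrt(2)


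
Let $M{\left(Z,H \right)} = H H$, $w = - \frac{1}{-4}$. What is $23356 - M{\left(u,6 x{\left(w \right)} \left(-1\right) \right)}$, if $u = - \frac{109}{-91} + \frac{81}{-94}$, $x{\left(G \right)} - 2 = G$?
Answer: $\frac{92695}{4} \approx 23174.0$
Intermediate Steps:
$w = \frac{1}{4}$ ($w = \left(-1\right) \left(- \frac{1}{4}\right) = \frac{1}{4} \approx 0.25$)
$x{\left(G \right)} = 2 + G$
$u = \frac{2875}{8554}$ ($u = \left(-109\right) \left(- \frac{1}{91}\right) + 81 \left(- \frac{1}{94}\right) = \frac{109}{91} - \frac{81}{94} = \frac{2875}{8554} \approx 0.3361$)
$M{\left(Z,H \right)} = H^{2}$
$23356 - M{\left(u,6 x{\left(w \right)} \left(-1\right) \right)} = 23356 - \left(6 \left(2 + \frac{1}{4}\right) \left(-1\right)\right)^{2} = 23356 - \left(6 \cdot \frac{9}{4} \left(-1\right)\right)^{2} = 23356 - \left(\frac{27}{2} \left(-1\right)\right)^{2} = 23356 - \left(- \frac{27}{2}\right)^{2} = 23356 - \frac{729}{4} = \frac{92695}{4}$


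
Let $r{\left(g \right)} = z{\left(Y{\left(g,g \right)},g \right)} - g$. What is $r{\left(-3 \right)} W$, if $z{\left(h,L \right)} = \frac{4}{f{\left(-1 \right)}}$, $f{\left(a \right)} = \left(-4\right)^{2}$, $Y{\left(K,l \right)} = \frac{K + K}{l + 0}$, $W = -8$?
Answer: $-26$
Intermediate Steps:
$Y{\left(K,l \right)} = \frac{2 K}{l}$
$f{\left(a \right)} = 16$
$z{\left(h,L \right)} = \frac{1}{4}$ ($z{\left(h,L \right)} = \frac{4}{16} = 4 \cdot \frac{1}{16} = \frac{1}{4}$)
$r{\left(g \right)} = \frac{1}{4} - g$
$r{\left(-3 \right)} W = \left(\frac{1}{4} - -3\right) \left(-8\right) = \left(\frac{1}{4} + 3\right) \left(-8\right) = \frac{13}{4} \left(-8\right) = -26$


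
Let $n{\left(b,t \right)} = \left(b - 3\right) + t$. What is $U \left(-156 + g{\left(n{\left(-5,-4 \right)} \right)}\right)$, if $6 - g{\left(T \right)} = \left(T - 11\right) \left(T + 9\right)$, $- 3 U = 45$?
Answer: $3285$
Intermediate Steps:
$n{\left(b,t \right)} = -3 + b + t$ ($n{\left(b,t \right)} = \left(-3 + b\right) + t = -3 + b + t$)
$U = -15$ ($U = \left(- \frac{1}{3}\right) 45 = -15$)
$g{\left(T \right)} = 6 - \left(-11 + T\right) \left(9 + T\right)$ ($g{\left(T \right)} = 6 - \left(T - 11\right) \left(T + 9\right) = 6 - \left(-11 + T\right) \left(9 + T\right)$)
$U \left(-156 + g{\left(n{\left(-5,-4 \right)} \right)}\right) = - 15 \left(-156 + \left(105 - \left(-3 - 5 - 4\right)^{2} + 2 \left(-3 - 5 - 4\right)\right)\right) = - 15 \left(-156 + \left(105 - \left(-12\right)^{2} + 2 \left(-12\right)\right)\right) = - 15 \left(-156 - 63\right) = \left(-15\right) \left(-219\right) = 3285$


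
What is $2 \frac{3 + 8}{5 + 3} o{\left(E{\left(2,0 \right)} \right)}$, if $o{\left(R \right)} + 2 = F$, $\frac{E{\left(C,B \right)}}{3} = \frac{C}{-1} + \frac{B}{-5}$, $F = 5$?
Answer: $\frac{33}{4} \approx 8.25$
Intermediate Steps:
$E{\left(C,B \right)} = - 3 C - \frac{3 B}{5}$ ($E{\left(C,B \right)} = 3 \left(\frac{C}{-1} + \frac{B}{-5}\right) = 3 \left(C \left(-1\right) + B \left(- \frac{1}{5}\right)\right) = 3 \left(- C - \frac{B}{5}\right) = - 3 C - \frac{3 B}{5}$)
$o{\left(R \right)} = 3$ ($o{\left(R \right)} = -2 + 5 = 3$)
$2 \frac{3 + 8}{5 + 3} o{\left(E{\left(2,0 \right)} \right)} = 2 \frac{3 + 8}{5 + 3} \cdot 3 = 2 \cdot \frac{11}{8} \cdot 3 = \frac{11}{4} \cdot 3 = \frac{33}{4}$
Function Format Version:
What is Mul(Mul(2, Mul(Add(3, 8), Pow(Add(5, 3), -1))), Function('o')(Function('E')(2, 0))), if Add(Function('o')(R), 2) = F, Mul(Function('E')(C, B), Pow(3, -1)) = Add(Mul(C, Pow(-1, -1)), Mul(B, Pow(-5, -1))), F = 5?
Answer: Rational(33, 4) ≈ 8.2500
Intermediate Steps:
Function('E')(C, B) = Add(Mul(-3, C), Mul(Rational(-3, 5), B)) (Function('E')(C, B) = Mul(3, Add(Mul(C, Pow(-1, -1)), Mul(B, Pow(-5, -1)))) = Mul(3, Add(Mul(C, -1), Mul(B, Rational(-1, 5)))) = Mul(3, Add(Mul(-1, C), Mul(Rational(-1, 5), B))) = Add(Mul(-3, C), Mul(Rational(-3, 5), B)))
Function('o')(R) = 3 (Function('o')(R) = Add(-2, 5) = 3)
Mul(Mul(2, Mul(Add(3, 8), Pow(Add(5, 3), -1))), Function('o')(Function('E')(2, 0))) = Mul(Mul(2, Mul(Add(3, 8), Pow(Add(5, 3), -1))), 3) = Mul(Mul(2, Mul(11, Pow(8, -1))), 3) = Mul(Mul(2, Mul(11, Rational(1, 8))), 3) = Mul(Mul(2, Rational(11, 8)), 3) = Mul(Rational(11, 4), 3) = Rational(33, 4)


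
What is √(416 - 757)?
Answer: I*√341 ≈ 18.466*I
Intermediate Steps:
√(416 - 757) = √(-341) = I*√341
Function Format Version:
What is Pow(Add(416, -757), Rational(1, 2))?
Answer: Mul(I, Pow(341, Rational(1, 2))) ≈ Mul(18.466, I)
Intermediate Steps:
Pow(Add(416, -757), Rational(1, 2)) = Pow(-341, Rational(1, 2)) = Mul(I, Pow(341, Rational(1, 2)))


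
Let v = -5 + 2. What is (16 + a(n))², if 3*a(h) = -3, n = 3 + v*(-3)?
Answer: 225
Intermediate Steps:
v = -3
n = 12 (n = 3 - 3*(-3) = 3 + 9 = 12)
a(h) = -1 (a(h) = (⅓)*(-3) = -1)
(16 + a(n))² = (16 - 1)² = 15² = 225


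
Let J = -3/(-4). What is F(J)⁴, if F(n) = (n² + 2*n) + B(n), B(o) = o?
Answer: 4100625/65536 ≈ 62.571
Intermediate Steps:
J = ¾ (J = -3*(-¼) = ¾ ≈ 0.75000)
F(n) = n² + 3*n (F(n) = (n² + 2*n) + n = n² + 3*n)
F(J)⁴ = (3*(3 + ¾)/4)⁴ = ((¾)*(15/4))⁴ = (45/16)⁴ = 4100625/65536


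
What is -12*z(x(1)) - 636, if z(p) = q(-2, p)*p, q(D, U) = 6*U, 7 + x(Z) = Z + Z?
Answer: -2436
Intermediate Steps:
x(Z) = -7 + 2*Z (x(Z) = -7 + (Z + Z) = -7 + 2*Z)
z(p) = 6*p**2 (z(p) = (6*p)*p = 6*p**2)
-12*z(x(1)) - 636 = -72*(-7 + 2*1)**2 - 636 = -72*(-7 + 2)**2 - 636 = -72*(-5)**2 - 636 = -72*25 - 636 = -12*150 - 636 = -1800 - 636 = -2436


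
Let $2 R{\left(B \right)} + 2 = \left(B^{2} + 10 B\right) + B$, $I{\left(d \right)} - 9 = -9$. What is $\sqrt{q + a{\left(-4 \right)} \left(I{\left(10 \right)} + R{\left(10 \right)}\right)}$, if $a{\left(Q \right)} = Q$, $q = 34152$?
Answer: $2 \sqrt{8434} \approx 183.67$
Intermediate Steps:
$I{\left(d \right)} = 0$ ($I{\left(d \right)} = 9 - 9 = 0$)
$R{\left(B \right)} = -1 + \frac{B^{2}}{2} + \frac{11 B}{2}$ ($R{\left(B \right)} = -1 + \frac{\left(B^{2} + 10 B\right) + B}{2} = -1 + \frac{B^{2} + 11 B}{2} = -1 + \left(\frac{B^{2}}{2} + \frac{11 B}{2}\right) = -1 + \frac{B^{2}}{2} + \frac{11 B}{2}$)
$\sqrt{q + a{\left(-4 \right)} \left(I{\left(10 \right)} + R{\left(10 \right)}\right)} = \sqrt{34152 - 4 \left(0 + \left(-1 + \frac{10^{2}}{2} + \frac{11}{2} \cdot 10\right)\right)} = \sqrt{34152 - 4 \left(0 + \left(-1 + \frac{1}{2} \cdot 100 + 55\right)\right)} = \sqrt{34152 - 4 \left(0 + \left(-1 + 50 + 55\right)\right)} = \sqrt{34152 - 4 \left(0 + 104\right)} = \sqrt{34152 - 416} = \sqrt{33736} = 2 \sqrt{8434}$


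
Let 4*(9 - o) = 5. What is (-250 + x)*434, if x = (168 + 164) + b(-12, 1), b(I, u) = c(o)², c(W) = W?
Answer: 493241/8 ≈ 61655.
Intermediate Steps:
o = 31/4 (o = 9 - ¼*5 = 9 - 5/4 = 31/4 ≈ 7.7500)
b(I, u) = 961/16 (b(I, u) = (31/4)² = 961/16)
x = 6273/16 (x = (168 + 164) + 961/16 = 332 + 961/16 = 6273/16 ≈ 392.06)
(-250 + x)*434 = (-250 + 6273/16)*434 = (2273/16)*434 = 493241/8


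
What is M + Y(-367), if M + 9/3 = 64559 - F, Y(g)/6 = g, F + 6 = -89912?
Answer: 152272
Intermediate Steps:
F = -89918 (F = -6 - 89912 = -89918)
Y(g) = 6*g
M = 154474 (M = -3 + (64559 - 1*(-89918)) = -3 + (64559 + 89918) = -3 + 154477 = 154474)
M + Y(-367) = 154474 + 6*(-367) = 154474 - 2202 = 152272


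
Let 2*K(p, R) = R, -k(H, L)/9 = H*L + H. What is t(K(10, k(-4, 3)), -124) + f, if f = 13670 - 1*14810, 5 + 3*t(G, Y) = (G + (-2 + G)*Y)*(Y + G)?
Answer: 444191/3 ≈ 1.4806e+5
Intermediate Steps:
k(H, L) = -9*H - 9*H*L (k(H, L) = -9*(H*L + H) = -9*(H + H*L) = -9*H - 9*H*L)
K(p, R) = R/2
t(G, Y) = -5/3 + (G + Y)*(G + Y*(-2 + G))/3 (t(G, Y) = -5/3 + ((G + (-2 + G)*Y)*(Y + G))/3 = -5/3 + ((G + Y*(-2 + G))*(G + Y))/3 = -5/3 + ((G + Y)*(G + Y*(-2 + G)))/3 = -5/3 + (G + Y)*(G + Y*(-2 + G))/3)
f = -1140 (f = 13670 - 14810 = -1140)
t(K(10, k(-4, 3)), -124) + f = (-5/3 - 2/3*(-124)**2 + ((-9*(-4)*(1 + 3))/2)**2/3 - 1/3*(-9*(-4)*(1 + 3))/2*(-124) + (1/3)*((-9*(-4)*(1 + 3))/2)*(-124)**2 + (1/3)*(-124)*((-9*(-4)*(1 + 3))/2)**2) - 1140 = (-5/3 - 2/3*15376 + ((-9*(-4)*4)/2)**2/3 - 1/3*(-9*(-4)*4)/2*(-124) + (1/3)*((-9*(-4)*4)/2)*15376 + (1/3)*(-124)*((-9*(-4)*4)/2)**2) - 1140 = (-5/3 - 30752/3 + ((1/2)*144)**2/3 - 1/3*(1/2)*144*(-124) + (1/3)*((1/2)*144)*15376 + (1/3)*(-124)*((1/2)*144)**2) - 1140 = (-5/3 - 30752/3 + (1/3)*72**2 - 1/3*72*(-124) + (1/3)*72*15376 + (1/3)*(-124)*72**2) - 1140 = (-5/3 - 30752/3 + (1/3)*5184 + 2976 + 369024 + (1/3)*(-124)*5184) - 1140 = (-5/3 - 30752/3 + 1728 + 2976 + 369024 - 214272) - 1140 = 447611/3 - 1140 = 444191/3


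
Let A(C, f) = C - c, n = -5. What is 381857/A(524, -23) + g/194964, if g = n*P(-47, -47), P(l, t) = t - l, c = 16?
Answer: 381857/508 ≈ 751.69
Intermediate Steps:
A(C, f) = -16 + C (A(C, f) = C - 1*16 = C - 16 = -16 + C)
g = 0 (g = -5*(-47 - 1*(-47)) = -5*(-47 + 47) = -5*0 = 0)
381857/A(524, -23) + g/194964 = 381857/(-16 + 524) + 0/194964 = 381857/508 + 0*(1/194964) = 381857*(1/508) + 0 = 381857/508 + 0 = 381857/508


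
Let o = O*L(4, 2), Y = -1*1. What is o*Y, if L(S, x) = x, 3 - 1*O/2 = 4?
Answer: 4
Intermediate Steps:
O = -2 (O = 6 - 2*4 = 6 - 8 = -2)
Y = -1
o = -4 (o = -2*2 = -4)
o*Y = -4*(-1) = 4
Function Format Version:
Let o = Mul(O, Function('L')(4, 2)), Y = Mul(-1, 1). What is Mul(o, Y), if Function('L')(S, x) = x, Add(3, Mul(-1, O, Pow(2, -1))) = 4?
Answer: 4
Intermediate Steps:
O = -2 (O = Add(6, Mul(-2, 4)) = Add(6, -8) = -2)
Y = -1
o = -4 (o = Mul(-2, 2) = -4)
Mul(o, Y) = Mul(-4, -1) = 4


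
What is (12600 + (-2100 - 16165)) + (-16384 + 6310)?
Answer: -15739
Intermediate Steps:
(12600 + (-2100 - 16165)) + (-16384 + 6310) = (12600 - 18265) - 10074 = -5665 - 10074 = -15739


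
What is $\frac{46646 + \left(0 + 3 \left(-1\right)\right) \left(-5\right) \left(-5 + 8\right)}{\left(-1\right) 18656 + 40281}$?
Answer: $\frac{46691}{21625} \approx 2.1591$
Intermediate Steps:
$\frac{46646 + \left(0 + 3 \left(-1\right)\right) \left(-5\right) \left(-5 + 8\right)}{\left(-1\right) 18656 + 40281} = \frac{46646 + \left(0 - 3\right) \left(-5\right) 3}{-18656 + 40281} = \frac{46646 + \left(-3\right) \left(-5\right) 3}{21625} = \left(46646 + 15 \cdot 3\right) \frac{1}{21625} = \left(46646 + 45\right) \frac{1}{21625} = 46691 \cdot \frac{1}{21625} = \frac{46691}{21625}$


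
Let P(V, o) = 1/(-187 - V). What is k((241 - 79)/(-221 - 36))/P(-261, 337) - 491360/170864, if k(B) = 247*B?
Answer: -31628795914/2744503 ≈ -11524.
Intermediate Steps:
k((241 - 79)/(-221 - 36))/P(-261, 337) - 491360/170864 = (247*((241 - 79)/(-221 - 36)))/((-1/(187 - 261))) - 491360/170864 = (247*(162/(-257)))/((-1/(-74))) - 491360*1/170864 = (247*(162*(-1/257)))/((-1*(-1/74))) - 30710/10679 = (247*(-162/257))/(1/74) - 30710/10679 = -40014/257*74 - 30710/10679 = -2961036/257 - 30710/10679 = -31628795914/2744503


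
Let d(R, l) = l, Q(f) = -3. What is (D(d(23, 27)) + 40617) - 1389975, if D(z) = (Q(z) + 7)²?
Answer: -1349342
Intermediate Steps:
D(z) = 16 (D(z) = (-3 + 7)² = 4² = 16)
(D(d(23, 27)) + 40617) - 1389975 = (16 + 40617) - 1389975 = 40633 - 1389975 = -1349342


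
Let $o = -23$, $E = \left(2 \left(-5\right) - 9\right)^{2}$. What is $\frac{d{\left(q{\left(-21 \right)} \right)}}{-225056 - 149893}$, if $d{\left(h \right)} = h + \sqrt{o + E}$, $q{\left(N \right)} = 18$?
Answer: $- \frac{2}{41661} - \frac{13 \sqrt{2}}{374949} \approx -9.7039 \cdot 10^{-5}$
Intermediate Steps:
$E = 361$ ($E = \left(-10 - 9\right)^{2} = \left(-19\right)^{2} = 361$)
$d{\left(h \right)} = h + 13 \sqrt{2}$ ($d{\left(h \right)} = h + \sqrt{-23 + 361} = h + \sqrt{338} = h + 13 \sqrt{2}$)
$\frac{d{\left(q{\left(-21 \right)} \right)}}{-225056 - 149893} = \frac{18 + 13 \sqrt{2}}{-225056 - 149893} = \frac{18 + 13 \sqrt{2}}{-374949} = \left(18 + 13 \sqrt{2}\right) \left(- \frac{1}{374949}\right) = - \frac{2}{41661} - \frac{13 \sqrt{2}}{374949}$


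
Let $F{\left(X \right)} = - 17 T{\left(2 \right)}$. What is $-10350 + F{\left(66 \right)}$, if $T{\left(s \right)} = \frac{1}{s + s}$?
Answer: $- \frac{41417}{4} \approx -10354.0$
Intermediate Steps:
$T{\left(s \right)} = \frac{1}{2 s}$
$F{\left(X \right)} = - \frac{17}{4}$ ($F{\left(X \right)} = - 17 \frac{1}{2 \cdot 2} = - 17 \cdot \frac{1}{2} \cdot \frac{1}{2} = \left(-17\right) \frac{1}{4} = - \frac{17}{4}$)
$-10350 + F{\left(66 \right)} = -10350 - \frac{17}{4} = - \frac{41417}{4}$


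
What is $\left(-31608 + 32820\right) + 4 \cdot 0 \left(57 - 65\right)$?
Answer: $1212$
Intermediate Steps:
$\left(-31608 + 32820\right) + 4 \cdot 0 \left(57 - 65\right) = 1212 + 0 \left(-8\right) = 1212 + 0 = 1212$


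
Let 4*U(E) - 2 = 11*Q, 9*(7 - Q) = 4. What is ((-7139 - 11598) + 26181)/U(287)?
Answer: 267984/667 ≈ 401.77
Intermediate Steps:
Q = 59/9 (Q = 7 - ⅑*4 = 7 - 4/9 = 59/9 ≈ 6.5556)
U(E) = 667/36 (U(E) = ½ + (11*(59/9))/4 = ½ + (¼)*(649/9) = ½ + 649/36 = 667/36)
((-7139 - 11598) + 26181)/U(287) = ((-7139 - 11598) + 26181)/(667/36) = (-18737 + 26181)*(36/667) = 7444*(36/667) = 267984/667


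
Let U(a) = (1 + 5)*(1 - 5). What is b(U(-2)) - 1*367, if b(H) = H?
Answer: -391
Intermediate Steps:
U(a) = -24 (U(a) = 6*(-4) = -24)
b(U(-2)) - 1*367 = -24 - 1*367 = -24 - 367 = -391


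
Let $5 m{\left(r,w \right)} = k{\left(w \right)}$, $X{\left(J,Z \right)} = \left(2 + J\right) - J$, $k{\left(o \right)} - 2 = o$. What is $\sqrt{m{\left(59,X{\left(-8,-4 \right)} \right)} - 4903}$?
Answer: $\frac{i \sqrt{122555}}{5} \approx 70.016 i$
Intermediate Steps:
$k{\left(o \right)} = 2 + o$
$X{\left(J,Z \right)} = 2$
$m{\left(r,w \right)} = \frac{2}{5} + \frac{w}{5}$ ($m{\left(r,w \right)} = \frac{2 + w}{5} = \frac{2}{5} + \frac{w}{5}$)
$\sqrt{m{\left(59,X{\left(-8,-4 \right)} \right)} - 4903} = \sqrt{\left(\frac{2}{5} + \frac{1}{5} \cdot 2\right) - 4903} = \sqrt{\left(\frac{2}{5} + \frac{2}{5}\right) - 4903} = \sqrt{\frac{4}{5} - 4903} = \sqrt{- \frac{24511}{5}} = \frac{i \sqrt{122555}}{5}$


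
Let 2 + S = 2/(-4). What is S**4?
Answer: 625/16 ≈ 39.063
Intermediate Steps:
S = -5/2 (S = -2 + 2/(-4) = -2 + 2*(-1/4) = -2 - 1/2 = -5/2 ≈ -2.5000)
S**4 = (-5/2)**4 = 625/16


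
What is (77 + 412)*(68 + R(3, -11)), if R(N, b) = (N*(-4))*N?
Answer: 15648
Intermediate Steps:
R(N, b) = -4*N² (R(N, b) = (-4*N)*N = -4*N²)
(77 + 412)*(68 + R(3, -11)) = (77 + 412)*(68 - 4*3²) = 489*(68 - 4*9) = 489*(68 - 36) = 489*32 = 15648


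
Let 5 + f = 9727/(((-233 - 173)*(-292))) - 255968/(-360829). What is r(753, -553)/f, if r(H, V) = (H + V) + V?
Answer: 16219420904/193372391 ≈ 83.877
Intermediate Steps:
r(H, V) = H + 2*V
f = -193372391/45947368 (f = -5 + (9727/(((-233 - 173)*(-292))) - 255968/(-360829)) = -5 + (9727/((-406*(-292))) - 255968*(-1/360829)) = -5 + (9727/118552 + 13472/18991) = -5 + 36364449/45947368 = -193372391/45947368 ≈ -4.2086)
r(753, -553)/f = (753 + 2*(-553))/(-193372391/45947368) = (753 - 1106)*(-45947368/193372391) = -353*(-45947368/193372391) = 16219420904/193372391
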